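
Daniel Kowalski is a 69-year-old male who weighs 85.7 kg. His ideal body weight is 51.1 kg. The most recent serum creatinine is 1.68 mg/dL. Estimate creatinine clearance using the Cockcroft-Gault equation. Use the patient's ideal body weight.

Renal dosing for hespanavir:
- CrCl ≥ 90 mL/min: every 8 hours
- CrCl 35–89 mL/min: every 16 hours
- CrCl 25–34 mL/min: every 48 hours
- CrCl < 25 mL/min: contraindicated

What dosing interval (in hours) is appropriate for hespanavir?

every 48 hours

CrCl = (140 − 69) × 51.1 / (72 × 1.68) = 3628.1 / 120.96 ≈ 30.0 mL/min
CrCl ≈ 30 mL/min → bracket 25–34 mL/min → every 48 hours.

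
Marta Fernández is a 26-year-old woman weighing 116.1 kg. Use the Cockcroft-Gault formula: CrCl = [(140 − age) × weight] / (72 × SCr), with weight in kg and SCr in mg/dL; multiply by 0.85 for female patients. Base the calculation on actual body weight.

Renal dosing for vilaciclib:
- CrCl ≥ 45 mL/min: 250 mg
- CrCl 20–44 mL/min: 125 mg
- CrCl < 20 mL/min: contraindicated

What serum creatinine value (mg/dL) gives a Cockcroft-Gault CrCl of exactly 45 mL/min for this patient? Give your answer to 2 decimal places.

3.47 mg/dL

Standard dose requires CrCl ≥ 45 mL/min.
Set (140 − 26) × 116.1 × 0.85 / (72 × SCr) = 45
SCr = (140 − 26) × 116.1 × 0.85 / (72 × 45) = 3.472 mg/dL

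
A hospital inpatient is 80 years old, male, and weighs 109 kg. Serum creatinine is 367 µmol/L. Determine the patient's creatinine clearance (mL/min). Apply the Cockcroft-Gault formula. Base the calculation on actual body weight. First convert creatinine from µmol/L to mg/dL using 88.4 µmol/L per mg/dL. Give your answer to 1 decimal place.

SCr = 367 / 88.4 = 4.152 mg/dL
CrCl = (140 − 80) × 109 / (72 × 4.152) = 6540.0 / 298.94 ≈ 21.9 mL/min

21.9 mL/min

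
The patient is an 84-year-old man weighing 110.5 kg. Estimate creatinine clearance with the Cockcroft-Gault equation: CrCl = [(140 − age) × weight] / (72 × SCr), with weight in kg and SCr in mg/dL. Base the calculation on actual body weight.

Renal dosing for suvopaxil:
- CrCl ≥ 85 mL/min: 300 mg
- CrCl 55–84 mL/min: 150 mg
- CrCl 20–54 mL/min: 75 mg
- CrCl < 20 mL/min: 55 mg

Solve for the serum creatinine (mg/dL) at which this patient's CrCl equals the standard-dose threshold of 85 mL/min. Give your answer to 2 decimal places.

1.01 mg/dL

Standard dose requires CrCl ≥ 85 mL/min.
Set (140 − 84) × 110.5 / (72 × SCr) = 85
SCr = (140 − 84) × 110.5 / (72 × 85) = 1.011 mg/dL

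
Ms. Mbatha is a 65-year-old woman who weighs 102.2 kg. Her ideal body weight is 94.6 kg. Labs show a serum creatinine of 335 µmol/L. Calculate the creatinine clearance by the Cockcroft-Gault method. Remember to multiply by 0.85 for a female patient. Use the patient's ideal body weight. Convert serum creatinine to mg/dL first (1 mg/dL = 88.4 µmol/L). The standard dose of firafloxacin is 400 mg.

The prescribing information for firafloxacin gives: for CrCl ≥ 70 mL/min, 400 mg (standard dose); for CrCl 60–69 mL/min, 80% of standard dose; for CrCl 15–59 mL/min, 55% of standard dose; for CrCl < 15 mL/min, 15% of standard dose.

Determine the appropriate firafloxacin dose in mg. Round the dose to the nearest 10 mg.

220 mg

SCr = 335 / 88.4 = 3.79 mg/dL
CrCl = (140 − 65) × 94.6 / (72 × 3.79) × 0.85 = 7095.0 / 272.88 × 0.85 ≈ 22.1 mL/min
CrCl ≈ 22 mL/min → bracket 15–59 mL/min.
55% of 400 mg = 220 mg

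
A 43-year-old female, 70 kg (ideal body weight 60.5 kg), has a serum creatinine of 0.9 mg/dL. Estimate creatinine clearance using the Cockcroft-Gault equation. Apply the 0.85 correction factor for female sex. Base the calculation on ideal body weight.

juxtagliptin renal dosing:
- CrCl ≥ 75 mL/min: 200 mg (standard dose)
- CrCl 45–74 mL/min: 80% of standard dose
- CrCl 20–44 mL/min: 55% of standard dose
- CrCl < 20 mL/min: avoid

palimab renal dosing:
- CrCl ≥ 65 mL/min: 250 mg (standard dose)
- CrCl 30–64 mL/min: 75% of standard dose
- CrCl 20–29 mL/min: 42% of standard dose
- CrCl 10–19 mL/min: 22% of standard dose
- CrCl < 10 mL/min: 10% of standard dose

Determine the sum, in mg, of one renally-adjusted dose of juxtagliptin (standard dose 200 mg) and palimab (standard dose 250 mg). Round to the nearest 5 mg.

450 mg

CrCl = (140 − 43) × 60.5 / (72 × 0.9) × 0.85 = 5868.5 / 64.80 × 0.85 ≈ 77.0 mL/min
CrCl ≈ 77 mL/min.
juxtagliptin: ≥ 75 mL/min → 100% of 200 mg = 200 mg.
palimab: ≥ 65 mL/min → 100% of 250 mg = 250 mg.
Total = 200 + 250 = 450 mg.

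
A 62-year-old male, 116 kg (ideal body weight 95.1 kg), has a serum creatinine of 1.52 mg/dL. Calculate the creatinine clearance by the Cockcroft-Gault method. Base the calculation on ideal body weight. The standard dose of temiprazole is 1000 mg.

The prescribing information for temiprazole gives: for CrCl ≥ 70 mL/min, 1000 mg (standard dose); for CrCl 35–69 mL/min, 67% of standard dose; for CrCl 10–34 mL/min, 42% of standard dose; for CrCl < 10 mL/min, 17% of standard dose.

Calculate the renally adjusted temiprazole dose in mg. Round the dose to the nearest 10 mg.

670 mg

CrCl = (140 − 62) × 95.1 / (72 × 1.52) = 7417.8 / 109.44 ≈ 67.8 mL/min
CrCl ≈ 68 mL/min → bracket 35–69 mL/min.
67% of 1000 mg = 670 mg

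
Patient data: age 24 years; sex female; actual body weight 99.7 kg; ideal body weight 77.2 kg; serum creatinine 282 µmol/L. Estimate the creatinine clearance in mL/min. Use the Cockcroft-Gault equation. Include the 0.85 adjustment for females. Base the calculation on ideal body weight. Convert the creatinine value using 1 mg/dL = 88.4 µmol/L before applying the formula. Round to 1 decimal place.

33.1 mL/min

SCr = 282 / 88.4 = 3.19 mg/dL
CrCl = (140 − 24) × 77.2 / (72 × 3.19) × 0.85 = 8955.2 / 229.68 × 0.85 ≈ 33.1 mL/min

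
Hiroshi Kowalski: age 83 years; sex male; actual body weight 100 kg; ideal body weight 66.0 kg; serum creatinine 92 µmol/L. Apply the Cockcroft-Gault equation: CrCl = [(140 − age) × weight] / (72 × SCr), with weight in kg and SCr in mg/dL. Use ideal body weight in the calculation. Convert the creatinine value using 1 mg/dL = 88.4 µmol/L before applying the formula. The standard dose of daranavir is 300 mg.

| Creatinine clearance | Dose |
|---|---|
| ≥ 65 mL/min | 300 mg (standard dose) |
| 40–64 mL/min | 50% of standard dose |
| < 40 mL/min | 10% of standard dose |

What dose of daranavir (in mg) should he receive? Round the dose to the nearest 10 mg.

SCr = 92 / 88.4 = 1.041 mg/dL
CrCl = (140 − 83) × 66 / (72 × 1.041) = 3762.0 / 74.95 ≈ 50.2 mL/min
CrCl ≈ 50 mL/min → bracket 40–64 mL/min.
50% of 300 mg = 150 mg

150 mg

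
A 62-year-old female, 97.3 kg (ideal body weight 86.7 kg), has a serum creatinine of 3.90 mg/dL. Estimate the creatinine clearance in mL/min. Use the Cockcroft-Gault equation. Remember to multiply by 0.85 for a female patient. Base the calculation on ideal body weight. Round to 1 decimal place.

CrCl = (140 − 62) × 86.7 / (72 × 3.9) × 0.85 = 6762.6 / 280.80 × 0.85 ≈ 20.5 mL/min

20.5 mL/min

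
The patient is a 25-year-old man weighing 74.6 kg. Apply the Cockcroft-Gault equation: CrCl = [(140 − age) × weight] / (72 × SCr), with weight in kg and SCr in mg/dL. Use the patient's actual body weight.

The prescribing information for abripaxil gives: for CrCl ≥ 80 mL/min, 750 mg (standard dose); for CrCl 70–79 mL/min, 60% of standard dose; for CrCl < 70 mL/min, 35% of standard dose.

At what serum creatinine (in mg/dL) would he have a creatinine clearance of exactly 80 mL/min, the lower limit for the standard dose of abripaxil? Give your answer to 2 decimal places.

1.49 mg/dL

Standard dose requires CrCl ≥ 80 mL/min.
Set (140 − 25) × 74.6 / (72 × SCr) = 80
SCr = (140 − 25) × 74.6 / (72 × 80) = 1.489 mg/dL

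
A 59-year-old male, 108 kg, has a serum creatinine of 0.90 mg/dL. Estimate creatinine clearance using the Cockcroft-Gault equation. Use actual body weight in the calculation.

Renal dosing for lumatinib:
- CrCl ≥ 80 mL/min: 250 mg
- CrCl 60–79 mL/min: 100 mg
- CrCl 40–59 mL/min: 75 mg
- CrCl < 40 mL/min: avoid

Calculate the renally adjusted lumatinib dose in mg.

250 mg

CrCl = (140 − 59) × 108 / (72 × 0.9) = 8748.0 / 64.80 ≈ 135.0 mL/min
CrCl ≈ 135 mL/min → bracket ≥ 80 mL/min.
Dose for this bracket: 250 mg.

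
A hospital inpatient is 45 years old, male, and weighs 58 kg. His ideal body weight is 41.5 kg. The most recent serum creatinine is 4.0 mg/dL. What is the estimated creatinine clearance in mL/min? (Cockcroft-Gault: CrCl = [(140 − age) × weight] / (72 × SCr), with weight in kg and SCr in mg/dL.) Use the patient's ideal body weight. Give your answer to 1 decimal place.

13.7 mL/min

CrCl = (140 − 45) × 41.5 / (72 × 4) = 3942.5 / 288.00 ≈ 13.7 mL/min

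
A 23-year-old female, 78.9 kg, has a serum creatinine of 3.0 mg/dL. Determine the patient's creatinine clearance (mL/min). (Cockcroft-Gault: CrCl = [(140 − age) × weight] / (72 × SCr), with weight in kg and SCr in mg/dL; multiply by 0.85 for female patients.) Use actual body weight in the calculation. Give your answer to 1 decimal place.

CrCl = (140 − 23) × 78.9 / (72 × 3) × 0.85 = 9231.3 / 216.00 × 0.85 ≈ 36.3 mL/min

36.3 mL/min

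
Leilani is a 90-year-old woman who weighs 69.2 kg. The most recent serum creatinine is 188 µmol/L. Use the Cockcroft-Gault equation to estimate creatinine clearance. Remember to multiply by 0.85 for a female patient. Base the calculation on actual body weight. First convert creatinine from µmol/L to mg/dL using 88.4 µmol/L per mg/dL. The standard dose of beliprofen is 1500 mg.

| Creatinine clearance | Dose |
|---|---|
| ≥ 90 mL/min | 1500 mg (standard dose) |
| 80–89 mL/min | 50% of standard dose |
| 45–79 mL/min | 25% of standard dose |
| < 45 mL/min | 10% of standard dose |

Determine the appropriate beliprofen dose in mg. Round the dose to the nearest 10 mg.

SCr = 188 / 88.4 = 2.127 mg/dL
CrCl = (140 − 90) × 69.2 / (72 × 2.127) × 0.85 = 3460.0 / 153.14 × 0.85 ≈ 19.2 mL/min
CrCl ≈ 19 mL/min → bracket < 45 mL/min.
10% of 1500 mg = 150 mg

150 mg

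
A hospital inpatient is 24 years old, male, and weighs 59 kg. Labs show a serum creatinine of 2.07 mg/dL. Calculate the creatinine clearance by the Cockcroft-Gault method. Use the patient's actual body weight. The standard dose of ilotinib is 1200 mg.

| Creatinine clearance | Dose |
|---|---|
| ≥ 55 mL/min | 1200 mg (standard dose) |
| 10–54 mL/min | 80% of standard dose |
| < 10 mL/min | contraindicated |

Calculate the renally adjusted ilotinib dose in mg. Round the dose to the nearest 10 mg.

CrCl = (140 − 24) × 59 / (72 × 2.07) = 6844.0 / 149.04 ≈ 45.9 mL/min
CrCl ≈ 46 mL/min → bracket 10–54 mL/min.
80% of 1200 mg = 960 mg

960 mg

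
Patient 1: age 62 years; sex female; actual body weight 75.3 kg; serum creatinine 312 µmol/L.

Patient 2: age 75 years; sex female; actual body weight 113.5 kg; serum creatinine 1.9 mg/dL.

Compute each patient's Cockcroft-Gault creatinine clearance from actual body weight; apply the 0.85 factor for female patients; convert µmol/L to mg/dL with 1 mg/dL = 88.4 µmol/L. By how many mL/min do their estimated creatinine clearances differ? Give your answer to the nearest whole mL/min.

26 mL/min

Patient 1: SCr = 312 / 88.4 = 3.529 mg/dL
Patient 1: CrCl = (140 − 62) × 75.3 / (72 × 3.529) × 0.85 = 5873.4 / 254.09 × 0.85 ≈ 19.6 mL/min
Patient 2: CrCl = (140 − 75) × 113.5 / (72 × 1.9) × 0.85 = 7377.5 / 136.80 × 0.85 ≈ 45.8 mL/min
|19.6 − 45.8| = 26.2 mL/min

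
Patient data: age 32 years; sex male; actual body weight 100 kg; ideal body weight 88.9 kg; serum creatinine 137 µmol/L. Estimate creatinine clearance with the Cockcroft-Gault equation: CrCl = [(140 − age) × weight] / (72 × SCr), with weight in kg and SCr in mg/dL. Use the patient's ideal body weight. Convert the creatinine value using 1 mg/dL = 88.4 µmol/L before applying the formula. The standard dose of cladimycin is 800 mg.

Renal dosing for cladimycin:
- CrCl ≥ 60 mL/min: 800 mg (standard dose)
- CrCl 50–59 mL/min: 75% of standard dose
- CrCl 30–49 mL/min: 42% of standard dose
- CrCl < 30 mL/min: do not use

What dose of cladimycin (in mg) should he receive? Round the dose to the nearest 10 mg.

SCr = 137 / 88.4 = 1.55 mg/dL
CrCl = (140 − 32) × 88.9 / (72 × 1.55) = 9601.2 / 111.60 ≈ 86.0 mL/min
CrCl ≈ 86 mL/min → bracket ≥ 60 mL/min.
100% of 800 mg = 800 mg

800 mg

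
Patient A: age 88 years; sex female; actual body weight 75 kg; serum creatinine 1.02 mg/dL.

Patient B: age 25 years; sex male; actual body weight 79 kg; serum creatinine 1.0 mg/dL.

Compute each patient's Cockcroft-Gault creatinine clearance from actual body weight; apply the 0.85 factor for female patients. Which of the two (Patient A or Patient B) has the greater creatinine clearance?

Patient B

Patient A: CrCl = (140 − 88) × 75 / (72 × 1.02) × 0.85 = 3900.0 / 73.44 × 0.85 ≈ 45.1 mL/min
Patient B: CrCl = (140 − 25) × 79 / (72 × 1) = 9085.0 / 72.00 ≈ 126.2 mL/min
45.1 vs 126.2 mL/min → Patient B is higher.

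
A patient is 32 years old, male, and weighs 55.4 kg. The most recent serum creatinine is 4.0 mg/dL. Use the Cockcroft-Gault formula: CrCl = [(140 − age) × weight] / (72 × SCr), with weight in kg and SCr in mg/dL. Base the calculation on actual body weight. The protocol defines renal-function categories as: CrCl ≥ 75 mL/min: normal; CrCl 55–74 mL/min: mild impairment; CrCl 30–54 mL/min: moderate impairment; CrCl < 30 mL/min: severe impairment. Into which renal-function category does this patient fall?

CrCl = (140 − 32) × 55.4 / (72 × 4) = 5983.2 / 288.00 ≈ 20.8 mL/min
21 mL/min falls in the 'severe impairment' range.

severe impairment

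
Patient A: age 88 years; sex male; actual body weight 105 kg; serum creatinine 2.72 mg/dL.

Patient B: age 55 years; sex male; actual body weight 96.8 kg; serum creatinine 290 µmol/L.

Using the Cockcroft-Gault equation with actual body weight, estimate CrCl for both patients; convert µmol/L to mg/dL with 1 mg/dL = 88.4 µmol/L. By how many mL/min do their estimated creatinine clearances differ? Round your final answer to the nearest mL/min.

Patient A: CrCl = (140 − 88) × 105 / (72 × 2.72) = 5460.0 / 195.84 ≈ 27.9 mL/min
Patient B: SCr = 290 / 88.4 = 3.281 mg/dL
Patient B: CrCl = (140 − 55) × 96.8 / (72 × 3.281) = 8228.0 / 236.23 ≈ 34.8 mL/min
|27.9 − 34.8| = 6.9 mL/min

7 mL/min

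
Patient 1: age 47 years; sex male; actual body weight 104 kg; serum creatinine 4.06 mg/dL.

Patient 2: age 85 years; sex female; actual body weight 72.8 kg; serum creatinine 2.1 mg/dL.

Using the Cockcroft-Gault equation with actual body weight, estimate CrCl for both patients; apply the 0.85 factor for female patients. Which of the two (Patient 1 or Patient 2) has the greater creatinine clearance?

Patient 1: CrCl = (140 − 47) × 104 / (72 × 4.06) = 9672.0 / 292.32 ≈ 33.1 mL/min
Patient 2: CrCl = (140 − 85) × 72.8 / (72 × 2.1) × 0.85 = 4004.0 / 151.20 × 0.85 ≈ 22.5 mL/min
33.1 vs 22.5 mL/min → Patient 1 is higher.

Patient 1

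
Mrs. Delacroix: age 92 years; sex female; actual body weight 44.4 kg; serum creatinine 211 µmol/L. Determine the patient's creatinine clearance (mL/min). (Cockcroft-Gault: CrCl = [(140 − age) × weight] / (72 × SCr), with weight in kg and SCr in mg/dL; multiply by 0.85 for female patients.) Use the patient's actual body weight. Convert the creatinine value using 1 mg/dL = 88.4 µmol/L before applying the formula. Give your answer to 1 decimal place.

10.5 mL/min

SCr = 211 / 88.4 = 2.387 mg/dL
CrCl = (140 − 92) × 44.4 / (72 × 2.387) × 0.85 = 2131.2 / 171.86 × 0.85 ≈ 10.5 mL/min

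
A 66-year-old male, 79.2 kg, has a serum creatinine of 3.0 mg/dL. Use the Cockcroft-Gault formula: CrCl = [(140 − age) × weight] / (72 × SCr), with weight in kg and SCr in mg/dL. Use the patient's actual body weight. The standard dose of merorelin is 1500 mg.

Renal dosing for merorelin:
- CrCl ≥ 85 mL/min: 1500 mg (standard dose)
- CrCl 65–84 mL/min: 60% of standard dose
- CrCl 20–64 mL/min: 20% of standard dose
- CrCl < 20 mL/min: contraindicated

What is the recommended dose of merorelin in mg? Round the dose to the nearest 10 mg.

CrCl = (140 − 66) × 79.2 / (72 × 3) = 5860.8 / 216.00 ≈ 27.1 mL/min
CrCl ≈ 27 mL/min → bracket 20–64 mL/min.
20% of 1500 mg = 300 mg

300 mg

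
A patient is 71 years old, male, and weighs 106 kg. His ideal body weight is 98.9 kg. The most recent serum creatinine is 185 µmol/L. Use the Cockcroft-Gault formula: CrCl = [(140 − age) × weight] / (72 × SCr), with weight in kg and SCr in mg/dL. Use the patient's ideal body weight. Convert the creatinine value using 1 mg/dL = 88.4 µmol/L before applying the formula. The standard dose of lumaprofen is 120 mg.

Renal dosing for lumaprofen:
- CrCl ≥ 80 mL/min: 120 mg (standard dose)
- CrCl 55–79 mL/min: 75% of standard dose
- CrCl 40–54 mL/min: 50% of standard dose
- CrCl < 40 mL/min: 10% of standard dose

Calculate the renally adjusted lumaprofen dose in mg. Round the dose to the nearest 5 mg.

SCr = 185 / 88.4 = 2.093 mg/dL
CrCl = (140 − 71) × 98.9 / (72 × 2.093) = 6824.1 / 150.70 ≈ 45.3 mL/min
CrCl ≈ 45 mL/min → bracket 40–54 mL/min.
50% of 120 mg = 60 mg

60 mg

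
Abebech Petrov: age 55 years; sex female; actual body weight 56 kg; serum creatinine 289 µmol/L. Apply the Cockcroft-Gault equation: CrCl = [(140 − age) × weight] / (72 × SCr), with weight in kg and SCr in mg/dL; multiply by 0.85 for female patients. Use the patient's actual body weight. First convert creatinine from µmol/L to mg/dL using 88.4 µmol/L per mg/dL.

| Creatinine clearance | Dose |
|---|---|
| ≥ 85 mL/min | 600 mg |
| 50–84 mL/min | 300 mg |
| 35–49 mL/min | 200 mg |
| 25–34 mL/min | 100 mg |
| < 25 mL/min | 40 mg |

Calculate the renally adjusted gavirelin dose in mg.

40 mg

SCr = 289 / 88.4 = 3.269 mg/dL
CrCl = (140 − 55) × 56 / (72 × 3.269) × 0.85 = 4760.0 / 235.37 × 0.85 ≈ 17.2 mL/min
CrCl ≈ 17 mL/min → bracket < 25 mL/min.
Dose for this bracket: 40 mg.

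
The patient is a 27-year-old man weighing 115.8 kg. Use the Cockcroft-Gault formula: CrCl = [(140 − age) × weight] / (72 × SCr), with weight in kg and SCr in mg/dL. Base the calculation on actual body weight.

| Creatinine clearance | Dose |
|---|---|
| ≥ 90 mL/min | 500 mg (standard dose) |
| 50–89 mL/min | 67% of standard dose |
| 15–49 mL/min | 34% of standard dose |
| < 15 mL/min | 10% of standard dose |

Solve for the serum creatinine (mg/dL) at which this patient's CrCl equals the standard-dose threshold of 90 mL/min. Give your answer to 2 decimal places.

Standard dose requires CrCl ≥ 90 mL/min.
Set (140 − 27) × 115.8 / (72 × SCr) = 90
SCr = (140 − 27) × 115.8 / (72 × 90) = 2.019 mg/dL

2.02 mg/dL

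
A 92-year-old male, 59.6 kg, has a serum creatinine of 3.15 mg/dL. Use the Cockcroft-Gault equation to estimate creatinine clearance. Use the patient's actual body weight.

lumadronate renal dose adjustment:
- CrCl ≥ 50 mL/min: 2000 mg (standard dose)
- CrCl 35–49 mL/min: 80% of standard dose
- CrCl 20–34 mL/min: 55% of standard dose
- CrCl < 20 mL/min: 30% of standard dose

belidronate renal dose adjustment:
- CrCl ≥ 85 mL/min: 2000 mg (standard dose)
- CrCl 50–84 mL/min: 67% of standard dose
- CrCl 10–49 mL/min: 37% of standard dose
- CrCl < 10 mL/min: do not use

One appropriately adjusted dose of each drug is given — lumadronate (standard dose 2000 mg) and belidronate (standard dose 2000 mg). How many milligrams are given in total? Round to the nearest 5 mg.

CrCl = (140 − 92) × 59.6 / (72 × 3.15) = 2860.8 / 226.80 ≈ 12.6 mL/min
CrCl ≈ 13 mL/min.
lumadronate: < 20 mL/min → 30% of 2000 mg = 600 mg.
belidronate: 10–49 mL/min → 37% of 2000 mg = 740 mg.
Total = 600 + 740 = 1340 mg.

1340 mg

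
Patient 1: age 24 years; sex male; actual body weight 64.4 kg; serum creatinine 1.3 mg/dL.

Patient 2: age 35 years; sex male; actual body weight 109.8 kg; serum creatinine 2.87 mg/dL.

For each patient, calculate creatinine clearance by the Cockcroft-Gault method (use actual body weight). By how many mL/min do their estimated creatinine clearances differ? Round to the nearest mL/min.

24 mL/min

Patient 1: CrCl = (140 − 24) × 64.4 / (72 × 1.3) = 7470.4 / 93.60 ≈ 79.8 mL/min
Patient 2: CrCl = (140 − 35) × 109.8 / (72 × 2.87) = 11529.0 / 206.64 ≈ 55.8 mL/min
|79.8 − 55.8| = 24.0 mL/min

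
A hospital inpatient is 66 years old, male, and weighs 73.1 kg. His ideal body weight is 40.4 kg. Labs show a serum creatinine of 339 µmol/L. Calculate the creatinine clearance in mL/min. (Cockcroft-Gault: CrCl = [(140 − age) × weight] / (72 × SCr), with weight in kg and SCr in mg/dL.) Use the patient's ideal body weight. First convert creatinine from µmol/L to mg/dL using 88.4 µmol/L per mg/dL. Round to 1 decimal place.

10.8 mL/min

SCr = 339 / 88.4 = 3.835 mg/dL
CrCl = (140 − 66) × 40.4 / (72 × 3.835) = 2989.6 / 276.12 ≈ 10.8 mL/min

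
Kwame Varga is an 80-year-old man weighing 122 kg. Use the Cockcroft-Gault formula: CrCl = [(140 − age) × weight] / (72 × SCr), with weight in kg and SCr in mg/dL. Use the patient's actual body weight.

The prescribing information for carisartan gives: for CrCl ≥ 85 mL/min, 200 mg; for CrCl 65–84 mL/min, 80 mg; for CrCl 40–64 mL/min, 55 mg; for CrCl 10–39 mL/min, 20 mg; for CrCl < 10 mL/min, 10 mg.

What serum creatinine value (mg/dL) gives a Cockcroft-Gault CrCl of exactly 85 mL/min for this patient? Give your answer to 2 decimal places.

Standard dose requires CrCl ≥ 85 mL/min.
Set (140 − 80) × 122 / (72 × SCr) = 85
SCr = (140 − 80) × 122 / (72 × 85) = 1.196 mg/dL

1.20 mg/dL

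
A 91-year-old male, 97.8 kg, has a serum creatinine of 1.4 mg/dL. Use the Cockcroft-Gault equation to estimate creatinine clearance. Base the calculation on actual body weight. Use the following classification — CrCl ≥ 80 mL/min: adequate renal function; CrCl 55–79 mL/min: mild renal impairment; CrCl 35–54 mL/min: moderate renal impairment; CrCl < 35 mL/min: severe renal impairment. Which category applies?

CrCl = (140 − 91) × 97.8 / (72 × 1.4) = 4792.2 / 100.80 ≈ 47.5 mL/min
48 mL/min falls in the 'moderate renal impairment' range.

moderate renal impairment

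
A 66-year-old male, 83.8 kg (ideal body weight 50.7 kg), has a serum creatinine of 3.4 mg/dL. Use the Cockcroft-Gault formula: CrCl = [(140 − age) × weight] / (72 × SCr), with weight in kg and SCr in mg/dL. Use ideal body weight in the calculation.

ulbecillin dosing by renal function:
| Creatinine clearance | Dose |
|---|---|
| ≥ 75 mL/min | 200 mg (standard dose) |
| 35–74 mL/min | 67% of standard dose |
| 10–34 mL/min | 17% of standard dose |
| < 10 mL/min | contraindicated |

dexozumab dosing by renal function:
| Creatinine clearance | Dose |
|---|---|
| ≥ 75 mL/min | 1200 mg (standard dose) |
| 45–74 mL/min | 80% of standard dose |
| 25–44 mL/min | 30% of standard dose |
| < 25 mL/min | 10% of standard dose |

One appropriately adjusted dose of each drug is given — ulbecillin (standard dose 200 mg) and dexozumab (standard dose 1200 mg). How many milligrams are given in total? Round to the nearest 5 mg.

CrCl = (140 − 66) × 50.7 / (72 × 3.4) = 3751.8 / 244.80 ≈ 15.3 mL/min
CrCl ≈ 15 mL/min.
ulbecillin: 10–34 mL/min → 17% of 200 mg = 34 mg.
dexozumab: < 25 mL/min → 10% of 1200 mg = 120 mg.
Total = 34 + 120 = 154 mg.

155 mg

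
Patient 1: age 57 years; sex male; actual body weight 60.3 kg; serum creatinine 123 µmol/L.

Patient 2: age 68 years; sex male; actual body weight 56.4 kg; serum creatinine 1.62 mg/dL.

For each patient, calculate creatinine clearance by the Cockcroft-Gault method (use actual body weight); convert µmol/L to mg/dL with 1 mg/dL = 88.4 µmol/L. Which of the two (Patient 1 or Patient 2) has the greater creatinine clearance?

Patient 1

Patient 1: SCr = 123 / 88.4 = 1.391 mg/dL
Patient 1: CrCl = (140 − 57) × 60.3 / (72 × 1.391) = 5004.9 / 100.15 ≈ 50.0 mL/min
Patient 2: CrCl = (140 − 68) × 56.4 / (72 × 1.62) = 4060.8 / 116.64 ≈ 34.8 mL/min
50.0 vs 34.8 mL/min → Patient 1 is higher.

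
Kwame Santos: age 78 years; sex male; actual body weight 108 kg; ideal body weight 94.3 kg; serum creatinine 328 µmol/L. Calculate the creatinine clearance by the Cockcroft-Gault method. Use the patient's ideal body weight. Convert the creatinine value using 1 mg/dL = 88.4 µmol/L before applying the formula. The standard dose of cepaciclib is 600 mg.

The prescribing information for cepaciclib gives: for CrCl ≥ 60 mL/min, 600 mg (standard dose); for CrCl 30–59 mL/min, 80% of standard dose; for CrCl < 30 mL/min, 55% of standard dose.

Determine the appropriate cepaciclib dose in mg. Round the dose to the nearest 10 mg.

SCr = 328 / 88.4 = 3.71 mg/dL
CrCl = (140 − 78) × 94.3 / (72 × 3.71) = 5846.6 / 267.12 ≈ 21.9 mL/min
CrCl ≈ 22 mL/min → bracket < 30 mL/min.
55% of 600 mg = 330 mg

330 mg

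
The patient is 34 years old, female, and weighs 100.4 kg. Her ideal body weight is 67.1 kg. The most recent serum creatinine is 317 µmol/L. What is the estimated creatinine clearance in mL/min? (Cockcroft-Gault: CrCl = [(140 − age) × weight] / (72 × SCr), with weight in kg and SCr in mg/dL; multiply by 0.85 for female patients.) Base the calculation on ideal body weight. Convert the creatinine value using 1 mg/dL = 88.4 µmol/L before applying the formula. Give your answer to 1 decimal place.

23.4 mL/min

SCr = 317 / 88.4 = 3.586 mg/dL
CrCl = (140 − 34) × 67.1 / (72 × 3.586) × 0.85 = 7112.6 / 258.19 × 0.85 ≈ 23.4 mL/min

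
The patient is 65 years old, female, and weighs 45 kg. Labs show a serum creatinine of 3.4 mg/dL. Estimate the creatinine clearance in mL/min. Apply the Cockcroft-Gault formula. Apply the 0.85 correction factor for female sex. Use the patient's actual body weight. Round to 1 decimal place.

CrCl = (140 − 65) × 45 / (72 × 3.4) × 0.85 = 3375.0 / 244.80 × 0.85 ≈ 11.7 mL/min

11.7 mL/min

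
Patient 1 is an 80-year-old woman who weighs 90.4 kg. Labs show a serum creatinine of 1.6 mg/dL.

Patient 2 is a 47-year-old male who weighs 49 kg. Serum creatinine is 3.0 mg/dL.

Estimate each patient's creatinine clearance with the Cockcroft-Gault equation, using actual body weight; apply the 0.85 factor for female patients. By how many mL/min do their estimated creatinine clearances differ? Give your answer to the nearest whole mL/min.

Patient 1: CrCl = (140 − 80) × 90.4 / (72 × 1.6) × 0.85 = 5424.0 / 115.20 × 0.85 ≈ 40.0 mL/min
Patient 2: CrCl = (140 − 47) × 49 / (72 × 3) = 4557.0 / 216.00 ≈ 21.1 mL/min
|40.0 − 21.1| = 18.9 mL/min

19 mL/min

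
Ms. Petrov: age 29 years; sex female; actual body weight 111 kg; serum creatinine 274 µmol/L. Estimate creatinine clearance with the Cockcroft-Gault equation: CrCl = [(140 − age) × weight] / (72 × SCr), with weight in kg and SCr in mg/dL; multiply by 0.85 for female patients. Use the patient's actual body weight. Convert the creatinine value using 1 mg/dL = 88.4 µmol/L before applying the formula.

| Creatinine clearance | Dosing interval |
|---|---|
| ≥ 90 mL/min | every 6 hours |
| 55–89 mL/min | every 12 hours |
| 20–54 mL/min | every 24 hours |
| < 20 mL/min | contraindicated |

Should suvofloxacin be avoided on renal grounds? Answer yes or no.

no

SCr = 274 / 88.4 = 3.1 mg/dL
CrCl = (140 − 29) × 111 / (72 × 3.1) × 0.85 = 12321.0 / 223.20 × 0.85 ≈ 46.9 mL/min
CrCl ≈ 47 mL/min, which is ≥ 20 mL/min.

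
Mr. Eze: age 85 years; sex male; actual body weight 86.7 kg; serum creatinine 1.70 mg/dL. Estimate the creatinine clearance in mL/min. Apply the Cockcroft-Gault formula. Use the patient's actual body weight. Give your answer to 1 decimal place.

39.0 mL/min

CrCl = (140 − 85) × 86.7 / (72 × 1.7) = 4768.5 / 122.40 ≈ 39.0 mL/min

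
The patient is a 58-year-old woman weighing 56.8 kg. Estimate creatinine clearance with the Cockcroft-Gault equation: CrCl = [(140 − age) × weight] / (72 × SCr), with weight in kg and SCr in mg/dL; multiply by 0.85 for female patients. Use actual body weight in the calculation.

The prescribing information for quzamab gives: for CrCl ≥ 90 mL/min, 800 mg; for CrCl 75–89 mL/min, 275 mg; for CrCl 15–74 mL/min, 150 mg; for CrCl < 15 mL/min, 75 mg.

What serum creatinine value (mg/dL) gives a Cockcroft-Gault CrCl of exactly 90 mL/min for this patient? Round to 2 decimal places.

0.61 mg/dL

Standard dose requires CrCl ≥ 90 mL/min.
Set (140 − 58) × 56.8 × 0.85 / (72 × SCr) = 90
SCr = (140 − 58) × 56.8 × 0.85 / (72 × 90) = 0.611 mg/dL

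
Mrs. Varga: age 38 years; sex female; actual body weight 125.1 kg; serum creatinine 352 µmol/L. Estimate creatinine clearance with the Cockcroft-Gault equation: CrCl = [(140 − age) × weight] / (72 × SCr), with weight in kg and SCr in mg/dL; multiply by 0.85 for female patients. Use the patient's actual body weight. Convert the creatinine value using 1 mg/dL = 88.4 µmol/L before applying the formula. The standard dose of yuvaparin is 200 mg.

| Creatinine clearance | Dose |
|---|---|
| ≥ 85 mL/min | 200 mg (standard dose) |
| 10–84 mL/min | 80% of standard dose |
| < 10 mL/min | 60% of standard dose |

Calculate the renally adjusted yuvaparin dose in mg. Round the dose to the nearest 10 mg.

SCr = 352 / 88.4 = 3.982 mg/dL
CrCl = (140 − 38) × 125.1 / (72 × 3.982) × 0.85 = 12760.2 / 286.70 × 0.85 ≈ 37.8 mL/min
CrCl ≈ 38 mL/min → bracket 10–84 mL/min.
80% of 200 mg = 160 mg

160 mg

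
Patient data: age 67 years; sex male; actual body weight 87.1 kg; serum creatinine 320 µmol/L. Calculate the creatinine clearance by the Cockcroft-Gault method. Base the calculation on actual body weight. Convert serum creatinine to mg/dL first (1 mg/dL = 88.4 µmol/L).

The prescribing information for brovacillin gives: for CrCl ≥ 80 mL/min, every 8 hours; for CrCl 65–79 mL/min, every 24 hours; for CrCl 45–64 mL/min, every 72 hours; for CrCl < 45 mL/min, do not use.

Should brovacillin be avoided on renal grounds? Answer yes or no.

SCr = 320 / 88.4 = 3.62 mg/dL
CrCl = (140 − 67) × 87.1 / (72 × 3.62) = 6358.3 / 260.64 ≈ 24.4 mL/min
CrCl ≈ 24 mL/min, which is < 45 mL/min.

yes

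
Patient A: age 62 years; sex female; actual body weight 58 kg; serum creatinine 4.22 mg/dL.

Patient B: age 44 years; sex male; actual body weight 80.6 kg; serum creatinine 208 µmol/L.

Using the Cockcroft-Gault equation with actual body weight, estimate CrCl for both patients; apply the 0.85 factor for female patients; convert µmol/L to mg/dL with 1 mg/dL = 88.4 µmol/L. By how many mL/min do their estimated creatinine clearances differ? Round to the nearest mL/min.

Patient A: CrCl = (140 − 62) × 58 / (72 × 4.22) × 0.85 = 4524.0 / 303.84 × 0.85 ≈ 12.7 mL/min
Patient B: SCr = 208 / 88.4 = 2.353 mg/dL
Patient B: CrCl = (140 − 44) × 80.6 / (72 × 2.353) = 7737.6 / 169.42 ≈ 45.7 mL/min
|12.7 − 45.7| = 33.0 mL/min

33 mL/min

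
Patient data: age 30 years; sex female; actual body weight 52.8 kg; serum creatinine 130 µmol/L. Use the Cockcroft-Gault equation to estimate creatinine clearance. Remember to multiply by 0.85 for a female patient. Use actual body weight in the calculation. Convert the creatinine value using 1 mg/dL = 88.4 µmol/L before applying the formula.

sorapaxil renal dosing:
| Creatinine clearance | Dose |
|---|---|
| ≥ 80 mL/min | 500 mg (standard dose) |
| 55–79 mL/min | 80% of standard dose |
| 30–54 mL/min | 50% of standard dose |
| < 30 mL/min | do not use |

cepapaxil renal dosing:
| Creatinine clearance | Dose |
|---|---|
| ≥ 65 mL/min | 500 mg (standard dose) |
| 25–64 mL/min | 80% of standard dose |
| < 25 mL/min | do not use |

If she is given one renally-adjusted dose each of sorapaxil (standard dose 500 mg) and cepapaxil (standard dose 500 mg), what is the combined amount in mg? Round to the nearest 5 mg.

SCr = 130 / 88.4 = 1.471 mg/dL
CrCl = (140 − 30) × 52.8 / (72 × 1.471) × 0.85 = 5808.0 / 105.91 × 0.85 ≈ 46.6 mL/min
CrCl ≈ 47 mL/min.
sorapaxil: 30–54 mL/min → 50% of 500 mg = 250 mg.
cepapaxil: 25–64 mL/min → 80% of 500 mg = 400 mg.
Total = 250 + 400 = 650 mg.

650 mg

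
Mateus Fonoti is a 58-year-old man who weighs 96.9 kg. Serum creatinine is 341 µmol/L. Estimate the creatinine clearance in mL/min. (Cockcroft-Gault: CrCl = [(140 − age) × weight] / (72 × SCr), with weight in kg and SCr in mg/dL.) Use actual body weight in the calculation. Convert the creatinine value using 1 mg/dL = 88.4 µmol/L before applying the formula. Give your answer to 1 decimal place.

SCr = 341 / 88.4 = 3.857 mg/dL
CrCl = (140 − 58) × 96.9 / (72 × 3.857) = 7945.8 / 277.70 ≈ 28.6 mL/min

28.6 mL/min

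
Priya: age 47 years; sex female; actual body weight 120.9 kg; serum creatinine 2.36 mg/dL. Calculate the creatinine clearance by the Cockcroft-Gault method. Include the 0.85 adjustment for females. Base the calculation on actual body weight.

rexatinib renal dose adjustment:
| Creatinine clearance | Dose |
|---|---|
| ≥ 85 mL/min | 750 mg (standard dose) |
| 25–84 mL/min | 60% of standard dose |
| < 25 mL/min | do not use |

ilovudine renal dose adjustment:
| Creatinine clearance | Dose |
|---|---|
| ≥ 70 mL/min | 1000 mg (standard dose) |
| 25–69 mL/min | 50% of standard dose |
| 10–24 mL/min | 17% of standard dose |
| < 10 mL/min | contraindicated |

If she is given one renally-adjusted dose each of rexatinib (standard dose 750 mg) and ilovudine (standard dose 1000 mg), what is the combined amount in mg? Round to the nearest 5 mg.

950 mg

CrCl = (140 − 47) × 120.9 / (72 × 2.36) × 0.85 = 11243.7 / 169.92 × 0.85 ≈ 56.2 mL/min
CrCl ≈ 56 mL/min.
rexatinib: 25–84 mL/min → 60% of 750 mg = 450 mg.
ilovudine: 25–69 mL/min → 50% of 1000 mg = 500 mg.
Total = 450 + 500 = 950 mg.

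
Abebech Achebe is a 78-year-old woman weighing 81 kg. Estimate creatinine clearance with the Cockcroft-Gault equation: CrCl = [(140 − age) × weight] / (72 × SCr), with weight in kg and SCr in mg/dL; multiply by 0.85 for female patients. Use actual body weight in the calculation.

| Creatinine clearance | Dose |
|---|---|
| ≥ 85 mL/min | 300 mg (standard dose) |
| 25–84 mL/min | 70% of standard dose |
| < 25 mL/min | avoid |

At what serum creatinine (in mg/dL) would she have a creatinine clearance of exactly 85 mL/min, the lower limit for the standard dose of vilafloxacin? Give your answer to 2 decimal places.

0.70 mg/dL

Standard dose requires CrCl ≥ 85 mL/min.
Set (140 − 78) × 81 × 0.85 / (72 × SCr) = 85
SCr = (140 − 78) × 81 × 0.85 / (72 × 85) = 0.698 mg/dL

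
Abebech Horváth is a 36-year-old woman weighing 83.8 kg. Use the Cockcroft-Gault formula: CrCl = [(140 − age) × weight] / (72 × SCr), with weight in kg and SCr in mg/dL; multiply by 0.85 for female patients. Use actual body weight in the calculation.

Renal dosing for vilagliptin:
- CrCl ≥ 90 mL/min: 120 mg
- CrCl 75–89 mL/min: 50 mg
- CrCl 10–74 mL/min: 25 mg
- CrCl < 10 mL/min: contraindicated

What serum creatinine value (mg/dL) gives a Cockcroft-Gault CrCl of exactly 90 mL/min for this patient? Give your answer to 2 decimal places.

Standard dose requires CrCl ≥ 90 mL/min.
Set (140 − 36) × 83.8 × 0.85 / (72 × SCr) = 90
SCr = (140 − 36) × 83.8 × 0.85 / (72 × 90) = 1.143 mg/dL

1.14 mg/dL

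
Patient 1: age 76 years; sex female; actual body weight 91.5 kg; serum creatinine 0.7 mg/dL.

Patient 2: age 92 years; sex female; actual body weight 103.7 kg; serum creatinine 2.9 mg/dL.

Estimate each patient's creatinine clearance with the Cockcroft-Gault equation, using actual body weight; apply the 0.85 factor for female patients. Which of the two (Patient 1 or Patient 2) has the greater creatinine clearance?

Patient 1: CrCl = (140 − 76) × 91.5 / (72 × 0.7) × 0.85 = 5856.0 / 50.40 × 0.85 ≈ 98.8 mL/min
Patient 2: CrCl = (140 − 92) × 103.7 / (72 × 2.9) × 0.85 = 4977.6 / 208.80 × 0.85 ≈ 20.3 mL/min
98.8 vs 20.3 mL/min → Patient 1 is higher.

Patient 1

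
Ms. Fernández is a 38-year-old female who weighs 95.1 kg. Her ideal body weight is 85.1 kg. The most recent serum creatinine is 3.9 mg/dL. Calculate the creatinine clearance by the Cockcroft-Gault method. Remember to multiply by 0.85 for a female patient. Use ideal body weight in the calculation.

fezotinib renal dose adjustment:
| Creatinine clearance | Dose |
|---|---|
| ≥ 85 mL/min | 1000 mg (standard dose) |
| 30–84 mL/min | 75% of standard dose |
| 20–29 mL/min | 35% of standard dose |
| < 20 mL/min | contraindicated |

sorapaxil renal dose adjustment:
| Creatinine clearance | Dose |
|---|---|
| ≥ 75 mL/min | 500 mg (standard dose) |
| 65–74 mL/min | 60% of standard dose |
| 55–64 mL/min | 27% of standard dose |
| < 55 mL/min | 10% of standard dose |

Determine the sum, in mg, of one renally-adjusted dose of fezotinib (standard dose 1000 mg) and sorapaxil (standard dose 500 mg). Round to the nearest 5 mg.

CrCl = (140 − 38) × 85.1 / (72 × 3.9) × 0.85 = 8680.2 / 280.80 × 0.85 ≈ 26.3 mL/min
CrCl ≈ 26 mL/min.
fezotinib: 20–29 mL/min → 35% of 1000 mg = 350 mg.
sorapaxil: < 55 mL/min → 10% of 500 mg = 50 mg.
Total = 350 + 50 = 400 mg.

400 mg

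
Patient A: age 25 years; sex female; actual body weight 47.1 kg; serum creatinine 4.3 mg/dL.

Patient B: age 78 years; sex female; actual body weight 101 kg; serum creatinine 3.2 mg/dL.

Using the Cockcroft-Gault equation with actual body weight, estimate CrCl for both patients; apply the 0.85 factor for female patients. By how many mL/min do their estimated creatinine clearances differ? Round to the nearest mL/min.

8 mL/min

Patient A: CrCl = (140 − 25) × 47.1 / (72 × 4.3) × 0.85 = 5416.5 / 309.60 × 0.85 ≈ 14.9 mL/min
Patient B: CrCl = (140 − 78) × 101 / (72 × 3.2) × 0.85 = 6262.0 / 230.40 × 0.85 ≈ 23.1 mL/min
|14.9 − 23.1| = 8.2 mL/min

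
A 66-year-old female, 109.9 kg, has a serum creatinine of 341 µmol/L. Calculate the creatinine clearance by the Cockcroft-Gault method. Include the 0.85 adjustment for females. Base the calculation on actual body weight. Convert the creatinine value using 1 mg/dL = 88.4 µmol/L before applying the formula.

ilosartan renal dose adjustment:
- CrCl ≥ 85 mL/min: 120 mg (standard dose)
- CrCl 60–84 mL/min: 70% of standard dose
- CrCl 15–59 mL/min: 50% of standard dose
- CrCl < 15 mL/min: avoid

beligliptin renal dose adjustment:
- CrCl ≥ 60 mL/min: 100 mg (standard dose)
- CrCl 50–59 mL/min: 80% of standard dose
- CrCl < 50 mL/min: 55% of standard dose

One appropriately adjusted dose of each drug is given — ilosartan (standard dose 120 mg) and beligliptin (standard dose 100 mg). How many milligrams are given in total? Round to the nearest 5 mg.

SCr = 341 / 88.4 = 3.857 mg/dL
CrCl = (140 − 66) × 109.9 / (72 × 3.857) × 0.85 = 8132.6 / 277.70 × 0.85 ≈ 24.9 mL/min
CrCl ≈ 25 mL/min.
ilosartan: 15–59 mL/min → 50% of 120 mg = 60 mg.
beligliptin: < 50 mL/min → 55% of 100 mg = 55 mg.
Total = 60 + 55 = 115 mg.

115 mg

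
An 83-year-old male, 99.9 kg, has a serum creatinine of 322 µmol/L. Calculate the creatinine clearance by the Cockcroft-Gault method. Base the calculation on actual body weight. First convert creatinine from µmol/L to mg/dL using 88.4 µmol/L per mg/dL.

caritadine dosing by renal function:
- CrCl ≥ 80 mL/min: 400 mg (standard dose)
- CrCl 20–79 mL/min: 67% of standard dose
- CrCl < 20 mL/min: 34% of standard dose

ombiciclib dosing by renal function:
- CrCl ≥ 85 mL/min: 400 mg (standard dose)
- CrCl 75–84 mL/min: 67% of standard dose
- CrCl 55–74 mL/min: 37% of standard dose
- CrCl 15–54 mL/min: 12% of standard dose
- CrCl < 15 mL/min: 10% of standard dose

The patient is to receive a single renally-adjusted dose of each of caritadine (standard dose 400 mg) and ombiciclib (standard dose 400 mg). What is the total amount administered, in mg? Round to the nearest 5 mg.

SCr = 322 / 88.4 = 3.643 mg/dL
CrCl = (140 − 83) × 99.9 / (72 × 3.643) = 5694.3 / 262.30 ≈ 21.7 mL/min
CrCl ≈ 22 mL/min.
caritadine: 20–79 mL/min → 67% of 400 mg = 268 mg.
ombiciclib: 15–54 mL/min → 12% of 400 mg = 48 mg.
Total = 268 + 48 = 316 mg.

315 mg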